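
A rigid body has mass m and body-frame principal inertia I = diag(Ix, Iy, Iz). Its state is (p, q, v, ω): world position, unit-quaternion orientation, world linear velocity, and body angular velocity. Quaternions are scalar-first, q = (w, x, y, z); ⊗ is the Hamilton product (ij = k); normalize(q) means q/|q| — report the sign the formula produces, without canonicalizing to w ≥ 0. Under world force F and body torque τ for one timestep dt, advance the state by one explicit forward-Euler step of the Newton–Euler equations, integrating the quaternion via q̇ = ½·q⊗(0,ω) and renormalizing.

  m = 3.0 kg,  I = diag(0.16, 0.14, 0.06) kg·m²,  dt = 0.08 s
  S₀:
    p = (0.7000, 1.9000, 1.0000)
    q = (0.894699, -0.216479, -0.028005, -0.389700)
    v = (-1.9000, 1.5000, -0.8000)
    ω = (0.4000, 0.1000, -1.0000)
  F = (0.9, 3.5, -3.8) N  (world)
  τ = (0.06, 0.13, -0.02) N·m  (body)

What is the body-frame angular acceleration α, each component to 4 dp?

ω×(Iω) gyroscopic = (0.0080, -0.0400, -0.0008)
α = I⁻¹(τ − ω×Iω) = (0.3250, 1.2143, -0.3200)

α = (0.3250, 1.2143, -0.3200)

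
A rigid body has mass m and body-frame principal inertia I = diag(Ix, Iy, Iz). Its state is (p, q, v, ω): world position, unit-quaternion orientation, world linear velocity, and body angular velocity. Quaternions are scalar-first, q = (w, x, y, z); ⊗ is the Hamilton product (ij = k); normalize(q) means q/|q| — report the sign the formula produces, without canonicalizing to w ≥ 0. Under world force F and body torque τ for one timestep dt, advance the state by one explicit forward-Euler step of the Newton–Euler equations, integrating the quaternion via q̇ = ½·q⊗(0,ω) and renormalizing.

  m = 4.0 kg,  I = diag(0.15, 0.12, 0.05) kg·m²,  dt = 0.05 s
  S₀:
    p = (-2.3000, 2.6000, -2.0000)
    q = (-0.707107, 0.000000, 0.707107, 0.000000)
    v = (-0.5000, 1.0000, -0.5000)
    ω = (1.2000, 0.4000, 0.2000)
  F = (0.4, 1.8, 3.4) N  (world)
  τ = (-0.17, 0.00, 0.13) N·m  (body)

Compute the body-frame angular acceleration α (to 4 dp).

α = (-1.0960, -0.2000, 2.8880)

precession coupling ω×(Iω) = (-0.0056, 0.0240, -0.0144)
α = I⁻¹(τ − ω×Iω) = (-1.0960, -0.2000, 2.8880)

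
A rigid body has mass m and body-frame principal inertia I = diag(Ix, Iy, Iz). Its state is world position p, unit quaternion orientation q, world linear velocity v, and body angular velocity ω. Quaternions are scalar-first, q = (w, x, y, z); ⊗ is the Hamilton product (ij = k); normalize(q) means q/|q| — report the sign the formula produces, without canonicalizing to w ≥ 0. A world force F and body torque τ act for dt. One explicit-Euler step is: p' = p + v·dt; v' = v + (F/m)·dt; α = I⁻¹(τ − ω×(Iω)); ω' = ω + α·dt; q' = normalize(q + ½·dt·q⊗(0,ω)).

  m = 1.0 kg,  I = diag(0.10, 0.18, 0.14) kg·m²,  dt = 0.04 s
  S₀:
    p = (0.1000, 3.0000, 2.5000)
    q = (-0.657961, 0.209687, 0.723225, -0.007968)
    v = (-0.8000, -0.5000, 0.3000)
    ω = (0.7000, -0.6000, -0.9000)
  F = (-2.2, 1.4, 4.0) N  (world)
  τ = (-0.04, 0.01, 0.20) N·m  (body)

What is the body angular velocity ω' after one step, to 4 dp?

ω' = (0.6926, -0.6034, -0.8333)

(τ − ω×Iω)/I = (-0.1840, -0.0844, 1.6686)
new body rate ω' = (0.6926, -0.6034, -0.8333)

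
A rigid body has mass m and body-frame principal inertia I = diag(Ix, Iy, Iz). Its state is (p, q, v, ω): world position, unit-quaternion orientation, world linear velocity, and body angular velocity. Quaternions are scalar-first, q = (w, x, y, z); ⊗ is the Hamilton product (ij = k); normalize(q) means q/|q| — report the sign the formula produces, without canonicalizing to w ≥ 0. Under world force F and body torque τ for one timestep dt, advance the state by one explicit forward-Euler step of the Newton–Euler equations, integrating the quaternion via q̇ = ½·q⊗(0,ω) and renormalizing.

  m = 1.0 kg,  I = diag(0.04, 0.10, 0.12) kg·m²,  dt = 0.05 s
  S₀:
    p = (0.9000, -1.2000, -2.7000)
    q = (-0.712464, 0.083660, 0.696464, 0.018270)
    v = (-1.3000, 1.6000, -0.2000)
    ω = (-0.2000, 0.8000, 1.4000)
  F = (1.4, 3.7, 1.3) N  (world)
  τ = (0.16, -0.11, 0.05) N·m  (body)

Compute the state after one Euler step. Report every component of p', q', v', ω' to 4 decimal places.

p' = (0.8350, -1.1200, -2.7100)
q' = (-0.7260, 0.1111, 0.6786, -0.0015)
v' = (-1.2300, 1.7850, -0.1350)
ω' = (-0.0280, 0.7338, 1.4248)

precession coupling ω×(Iω) = (0.0224, 0.0224, -0.0096)
angular accel α = (3.4400, -1.3240, 0.4967)
new body rate ω' = (-0.0280, 0.7338, 1.4248)
Hamilton product q⊗(0,ω) = (-0.5660172, 1.1029264, -0.6907492, -0.7912288)
q' = normalize(q + ½dt·q⊗(0,ω)) = (-0.7260, 0.1111, 0.6786, -0.0015)
a = (1.4000, 3.7000, 1.3000)
new position p' = (0.8350, -1.1200, -2.7100)
v + (F/m)dt = (-1.2300, 1.7850, -0.1350)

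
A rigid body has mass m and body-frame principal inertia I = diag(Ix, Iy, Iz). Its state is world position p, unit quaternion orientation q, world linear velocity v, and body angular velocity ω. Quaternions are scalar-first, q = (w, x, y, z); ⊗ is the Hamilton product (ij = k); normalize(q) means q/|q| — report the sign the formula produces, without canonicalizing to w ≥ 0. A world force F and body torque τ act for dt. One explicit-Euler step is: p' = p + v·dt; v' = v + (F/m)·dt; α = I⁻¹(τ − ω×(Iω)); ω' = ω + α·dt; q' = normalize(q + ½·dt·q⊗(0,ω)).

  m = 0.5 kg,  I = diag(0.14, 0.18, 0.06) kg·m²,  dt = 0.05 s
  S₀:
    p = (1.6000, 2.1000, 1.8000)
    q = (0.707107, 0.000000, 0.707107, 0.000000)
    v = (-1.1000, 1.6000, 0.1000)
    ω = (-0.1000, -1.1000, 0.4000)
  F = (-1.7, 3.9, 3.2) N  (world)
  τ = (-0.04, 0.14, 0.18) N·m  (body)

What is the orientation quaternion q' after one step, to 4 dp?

2q̇ = q⊗(0,ω) = (0.7778177, 0.2121321, -0.7778177, 0.3535535)
q + ½dt·q⊗(0,ω), renormalized = (0.7262, 0.0053, 0.6874, 0.0088)

q' = (0.7262, 0.0053, 0.6874, 0.0088)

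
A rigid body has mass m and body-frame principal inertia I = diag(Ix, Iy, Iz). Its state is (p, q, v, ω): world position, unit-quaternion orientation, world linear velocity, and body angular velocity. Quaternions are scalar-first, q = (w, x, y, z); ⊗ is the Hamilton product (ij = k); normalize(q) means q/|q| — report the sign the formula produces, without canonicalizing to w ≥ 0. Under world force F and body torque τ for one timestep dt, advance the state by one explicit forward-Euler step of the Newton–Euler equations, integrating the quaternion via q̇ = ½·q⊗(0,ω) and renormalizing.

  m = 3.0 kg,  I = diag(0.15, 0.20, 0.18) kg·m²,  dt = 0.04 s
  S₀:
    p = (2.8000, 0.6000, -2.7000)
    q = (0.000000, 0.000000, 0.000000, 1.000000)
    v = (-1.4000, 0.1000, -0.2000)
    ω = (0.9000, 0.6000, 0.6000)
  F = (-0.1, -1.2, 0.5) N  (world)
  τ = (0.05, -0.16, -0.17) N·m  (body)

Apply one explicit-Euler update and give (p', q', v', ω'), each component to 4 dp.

p' = (2.7440, 0.6040, -2.7080)
q' = (-0.0120, -0.0120, 0.0180, 0.9997)
v' = (-1.4013, 0.0840, -0.1933)
ω' = (0.9153, 0.5712, 0.5562)

linear accel F/m = (-0.0333, -0.4000, 0.1667)
p + v·dt = (2.7440, 0.6040, -2.7080)
v' = v + a·dt = (-1.4013, 0.0840, -0.1933)
gyro term ω×Iω = (-0.0072, -0.0162, 0.0270)
(τ − ω×Iω)/I = (0.3813, -0.7190, -1.0944)
ω + α·dt = (0.9153, 0.5712, 0.5562)
Hamilton product q⊗(0,ω) = (-0.6000000, -0.6000000, 0.9000000, 0.0000000)
q' = normalize(q + ½dt·q⊗(0,ω)) = (-0.0120, -0.0120, 0.0180, 0.9997)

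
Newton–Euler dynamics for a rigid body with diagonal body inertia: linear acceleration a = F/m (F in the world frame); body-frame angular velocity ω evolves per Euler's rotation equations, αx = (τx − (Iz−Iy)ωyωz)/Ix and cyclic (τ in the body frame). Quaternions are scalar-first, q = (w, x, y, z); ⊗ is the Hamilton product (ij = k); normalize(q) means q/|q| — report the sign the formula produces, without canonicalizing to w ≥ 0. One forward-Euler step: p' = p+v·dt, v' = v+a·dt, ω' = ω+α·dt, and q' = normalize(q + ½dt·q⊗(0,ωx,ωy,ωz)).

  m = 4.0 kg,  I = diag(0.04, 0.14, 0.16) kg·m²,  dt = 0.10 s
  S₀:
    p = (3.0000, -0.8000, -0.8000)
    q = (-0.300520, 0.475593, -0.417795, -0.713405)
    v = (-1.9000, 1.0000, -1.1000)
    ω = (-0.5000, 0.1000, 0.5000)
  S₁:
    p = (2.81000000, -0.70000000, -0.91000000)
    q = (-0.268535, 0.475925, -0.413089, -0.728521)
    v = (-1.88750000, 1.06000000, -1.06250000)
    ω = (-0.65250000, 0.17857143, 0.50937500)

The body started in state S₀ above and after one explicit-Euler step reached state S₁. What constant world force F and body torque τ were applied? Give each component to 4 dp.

ω₁ − ω₀ = (-0.15250000, 0.07857143, 0.00937500)
precession coupling = (0.0010, 0.0300, -0.0050)
τ = I·(Δω/dt) + ω₀×(Iω₀) = (-0.0600, 0.1400, 0.0100)
velocity change Δv = (0.01250000, 0.06000000, 0.03750000)
m·(v₁−v₀)/dt = (0.5000, 2.4000, 1.5000)

F = (0.5000, 2.4000, 1.5000)
τ = (-0.0600, 0.1400, 0.0100)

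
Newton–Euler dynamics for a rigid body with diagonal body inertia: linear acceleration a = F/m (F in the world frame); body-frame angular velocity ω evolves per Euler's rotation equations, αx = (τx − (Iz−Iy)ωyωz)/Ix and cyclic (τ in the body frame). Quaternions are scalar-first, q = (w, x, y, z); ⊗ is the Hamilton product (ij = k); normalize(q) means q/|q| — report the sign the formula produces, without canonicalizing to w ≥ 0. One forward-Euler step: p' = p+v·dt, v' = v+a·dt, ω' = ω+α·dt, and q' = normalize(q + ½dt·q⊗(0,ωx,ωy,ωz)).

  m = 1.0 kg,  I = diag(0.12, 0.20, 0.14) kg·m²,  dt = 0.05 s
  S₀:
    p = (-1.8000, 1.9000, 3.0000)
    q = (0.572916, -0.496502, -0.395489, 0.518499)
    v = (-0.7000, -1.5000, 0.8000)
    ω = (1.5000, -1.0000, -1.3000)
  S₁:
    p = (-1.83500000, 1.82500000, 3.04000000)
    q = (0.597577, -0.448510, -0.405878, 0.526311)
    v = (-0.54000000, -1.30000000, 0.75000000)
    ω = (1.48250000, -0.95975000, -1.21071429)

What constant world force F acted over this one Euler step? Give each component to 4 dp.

velocity change Δv = (0.16000000, 0.20000000, -0.05000000)
F = m·Δv/dt = (3.2000, 4.0000, -1.0000)

F = (3.2000, 4.0000, -1.0000)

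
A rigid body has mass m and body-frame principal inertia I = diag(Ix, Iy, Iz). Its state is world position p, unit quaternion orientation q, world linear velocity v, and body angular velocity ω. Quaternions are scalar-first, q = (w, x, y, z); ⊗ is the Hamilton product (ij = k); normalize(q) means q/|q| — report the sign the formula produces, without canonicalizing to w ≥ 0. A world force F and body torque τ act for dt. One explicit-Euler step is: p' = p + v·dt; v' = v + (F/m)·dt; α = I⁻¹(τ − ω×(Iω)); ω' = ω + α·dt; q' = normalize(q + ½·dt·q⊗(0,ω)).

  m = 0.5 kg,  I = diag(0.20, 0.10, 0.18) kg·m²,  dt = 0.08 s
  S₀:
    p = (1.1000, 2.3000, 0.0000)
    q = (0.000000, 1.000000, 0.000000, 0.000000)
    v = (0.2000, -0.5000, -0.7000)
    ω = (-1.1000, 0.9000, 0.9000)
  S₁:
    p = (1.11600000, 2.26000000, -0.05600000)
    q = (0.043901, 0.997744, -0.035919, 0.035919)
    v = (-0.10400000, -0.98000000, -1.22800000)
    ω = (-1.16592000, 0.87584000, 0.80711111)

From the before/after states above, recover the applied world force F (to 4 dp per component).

v₁ − v₀ = (-0.30400000, -0.48000000, -0.52800000)
m·(v₁−v₀)/dt = (-1.9000, -3.0000, -3.3000)

F = (-1.9000, -3.0000, -3.3000)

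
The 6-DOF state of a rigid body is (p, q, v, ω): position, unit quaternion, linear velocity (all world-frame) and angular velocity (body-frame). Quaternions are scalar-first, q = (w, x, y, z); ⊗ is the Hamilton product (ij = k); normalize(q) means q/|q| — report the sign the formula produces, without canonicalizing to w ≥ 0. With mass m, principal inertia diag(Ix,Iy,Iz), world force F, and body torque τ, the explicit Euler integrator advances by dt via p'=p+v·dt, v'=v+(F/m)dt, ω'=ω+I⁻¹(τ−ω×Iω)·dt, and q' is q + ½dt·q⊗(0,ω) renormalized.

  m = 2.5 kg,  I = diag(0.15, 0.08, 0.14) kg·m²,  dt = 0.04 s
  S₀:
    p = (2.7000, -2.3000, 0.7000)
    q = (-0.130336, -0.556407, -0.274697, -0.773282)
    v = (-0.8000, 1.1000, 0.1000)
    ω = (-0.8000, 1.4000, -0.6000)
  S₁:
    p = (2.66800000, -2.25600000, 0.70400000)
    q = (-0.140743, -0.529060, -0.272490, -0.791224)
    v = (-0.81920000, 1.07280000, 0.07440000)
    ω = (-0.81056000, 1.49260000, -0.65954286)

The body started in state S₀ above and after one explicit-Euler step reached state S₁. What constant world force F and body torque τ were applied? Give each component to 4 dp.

Δω = ω₁−ω₀ = (-0.01056000, 0.09260000, -0.05954286)
ω₀×(Iω₀) = (-0.0504, 0.0048, 0.0784)
I·α + gyro = (-0.0900, 0.1900, -0.1300)
v₁ − v₀ = (-0.01920000, -0.02720000, -0.02560000)
F = m·Δv/dt = (-1.2000, -1.7000, -1.6000)

F = (-1.2000, -1.7000, -1.6000)
τ = (-0.0900, 0.1900, -0.1300)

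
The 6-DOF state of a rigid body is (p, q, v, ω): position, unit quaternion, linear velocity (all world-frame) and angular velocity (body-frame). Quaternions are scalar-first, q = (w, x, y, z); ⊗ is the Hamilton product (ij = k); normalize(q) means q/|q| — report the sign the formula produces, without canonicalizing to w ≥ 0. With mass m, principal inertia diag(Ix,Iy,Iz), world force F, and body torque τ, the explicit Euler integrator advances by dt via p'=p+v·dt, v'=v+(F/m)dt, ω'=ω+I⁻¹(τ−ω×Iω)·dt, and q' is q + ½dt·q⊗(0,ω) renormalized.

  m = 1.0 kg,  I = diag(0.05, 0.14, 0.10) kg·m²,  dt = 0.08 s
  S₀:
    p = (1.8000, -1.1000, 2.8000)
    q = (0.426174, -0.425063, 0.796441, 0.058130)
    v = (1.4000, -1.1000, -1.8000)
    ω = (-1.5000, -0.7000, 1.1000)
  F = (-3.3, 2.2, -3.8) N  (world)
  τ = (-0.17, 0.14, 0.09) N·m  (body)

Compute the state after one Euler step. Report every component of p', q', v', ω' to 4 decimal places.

p' = (1.9120, -1.1880, 2.6560)
q' = (0.4191, -0.4127, 0.7972, 0.1361)
v' = (1.1360, -0.9240, -2.1040)
ω' = (-1.8213, -0.6671, 1.0964)

a = F/m = (-3.3000, 2.2000, -3.8000)
p' = p + v·dt = (1.9120, -1.1880, 2.6560)
new velocity v' = (1.1360, -0.9240, -2.1040)
α = I⁻¹(τ − ω×Iω) = (-4.0160, 0.4107, -0.0450)
ω + α·dt = (-1.8213, -0.6671, 1.0964)
Hamilton product q⊗(0,ω) = (-0.1440288, 0.2775151, 0.0820525, 1.9609970)
q + ½dt·q⊗(0,ω), renormalized = (0.4191, -0.4127, 0.7972, 0.1361)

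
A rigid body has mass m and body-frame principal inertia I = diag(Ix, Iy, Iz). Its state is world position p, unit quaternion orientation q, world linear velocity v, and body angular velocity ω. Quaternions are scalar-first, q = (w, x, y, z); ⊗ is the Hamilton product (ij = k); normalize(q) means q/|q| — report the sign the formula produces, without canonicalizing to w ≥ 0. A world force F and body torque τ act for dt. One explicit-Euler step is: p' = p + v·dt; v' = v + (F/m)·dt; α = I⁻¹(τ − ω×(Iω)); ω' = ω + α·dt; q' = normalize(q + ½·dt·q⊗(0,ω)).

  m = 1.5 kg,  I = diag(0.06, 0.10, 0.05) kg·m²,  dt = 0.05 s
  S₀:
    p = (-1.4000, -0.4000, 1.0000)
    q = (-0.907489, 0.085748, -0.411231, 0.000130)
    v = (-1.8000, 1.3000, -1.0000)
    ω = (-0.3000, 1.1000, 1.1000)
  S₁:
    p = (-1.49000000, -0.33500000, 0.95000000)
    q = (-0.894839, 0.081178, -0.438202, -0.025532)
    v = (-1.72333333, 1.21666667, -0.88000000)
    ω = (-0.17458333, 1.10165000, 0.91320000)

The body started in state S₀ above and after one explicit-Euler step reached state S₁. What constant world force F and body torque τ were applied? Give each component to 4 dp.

rate change Δω = (0.12541667, 0.00165000, -0.18680000)
ω₀×(Iω₀) = (-0.0605, -0.0033, -0.0132)
τ = I·(Δω/dt) + ω₀×(Iω₀) = (0.0900, 0.0000, -0.2000)
Δv = v₁−v₀ = (0.07666667, -0.08333333, 0.12000000)
applied force F = (2.3000, -2.5000, 3.6000)

F = (2.3000, -2.5000, 3.6000)
τ = (0.0900, 0.0000, -0.2000)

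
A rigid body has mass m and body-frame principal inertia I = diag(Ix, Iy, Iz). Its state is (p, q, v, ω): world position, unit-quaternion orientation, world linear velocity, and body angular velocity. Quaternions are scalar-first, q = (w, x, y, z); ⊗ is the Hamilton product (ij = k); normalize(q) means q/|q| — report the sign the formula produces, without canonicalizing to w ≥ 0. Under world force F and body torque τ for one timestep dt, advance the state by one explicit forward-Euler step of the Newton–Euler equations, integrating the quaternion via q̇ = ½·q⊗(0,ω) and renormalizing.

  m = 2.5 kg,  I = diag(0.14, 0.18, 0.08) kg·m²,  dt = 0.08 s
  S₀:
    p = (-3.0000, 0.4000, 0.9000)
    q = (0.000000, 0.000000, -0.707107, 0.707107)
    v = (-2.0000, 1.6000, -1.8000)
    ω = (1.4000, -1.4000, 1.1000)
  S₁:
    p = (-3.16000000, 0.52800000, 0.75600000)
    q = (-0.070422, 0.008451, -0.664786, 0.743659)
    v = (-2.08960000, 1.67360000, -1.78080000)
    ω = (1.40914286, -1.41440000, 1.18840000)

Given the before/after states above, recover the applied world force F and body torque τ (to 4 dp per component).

F = (-2.8000, 2.3000, 0.6000)
τ = (0.1700, 0.0600, 0.0100)

velocity change Δv = (-0.08960000, 0.07360000, 0.01920000)
applied force F = (-2.8000, 2.3000, 0.6000)
ω₁ − ω₀ = (0.00914286, -0.01440000, 0.08840000)
ω₀×(Iω₀) = (0.1540, 0.0924, -0.0784)
applied torque τ = (0.1700, 0.0600, 0.0100)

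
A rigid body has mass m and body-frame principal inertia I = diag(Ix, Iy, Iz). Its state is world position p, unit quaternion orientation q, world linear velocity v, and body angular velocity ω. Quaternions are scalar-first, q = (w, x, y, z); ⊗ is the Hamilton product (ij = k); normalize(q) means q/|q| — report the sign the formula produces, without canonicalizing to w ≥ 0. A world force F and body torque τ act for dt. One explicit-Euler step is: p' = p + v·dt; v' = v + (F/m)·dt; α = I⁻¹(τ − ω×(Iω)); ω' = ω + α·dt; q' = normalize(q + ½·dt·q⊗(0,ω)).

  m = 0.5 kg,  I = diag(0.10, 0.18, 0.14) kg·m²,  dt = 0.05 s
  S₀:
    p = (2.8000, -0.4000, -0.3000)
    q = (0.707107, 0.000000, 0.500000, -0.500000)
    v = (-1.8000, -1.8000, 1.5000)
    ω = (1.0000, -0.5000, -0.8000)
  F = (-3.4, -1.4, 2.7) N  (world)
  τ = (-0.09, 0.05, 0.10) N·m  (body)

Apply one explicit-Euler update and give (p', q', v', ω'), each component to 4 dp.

precession coupling ω×(Iω) = (-0.0160, 0.0320, -0.0400)
(τ − ω×Iω)/I = (-0.7400, 0.1000, 1.0000)
ω' = ω + α·dt = (0.9630, -0.4950, -0.7500)
q⊗(0,ω) = (-0.1500000, 0.0571070, -0.8535535, -1.0656856)
q + ½dt·q⊗(0,ω), renormalized = (0.7029, 0.0014, 0.4784, -0.5263)
a = (-6.8000, -2.8000, 5.4000)
p' = p + v·dt = (2.7100, -0.4900, -0.2250)
v + (F/m)dt = (-2.1400, -1.9400, 1.7700)

p' = (2.7100, -0.4900, -0.2250)
q' = (0.7029, 0.0014, 0.4784, -0.5263)
v' = (-2.1400, -1.9400, 1.7700)
ω' = (0.9630, -0.4950, -0.7500)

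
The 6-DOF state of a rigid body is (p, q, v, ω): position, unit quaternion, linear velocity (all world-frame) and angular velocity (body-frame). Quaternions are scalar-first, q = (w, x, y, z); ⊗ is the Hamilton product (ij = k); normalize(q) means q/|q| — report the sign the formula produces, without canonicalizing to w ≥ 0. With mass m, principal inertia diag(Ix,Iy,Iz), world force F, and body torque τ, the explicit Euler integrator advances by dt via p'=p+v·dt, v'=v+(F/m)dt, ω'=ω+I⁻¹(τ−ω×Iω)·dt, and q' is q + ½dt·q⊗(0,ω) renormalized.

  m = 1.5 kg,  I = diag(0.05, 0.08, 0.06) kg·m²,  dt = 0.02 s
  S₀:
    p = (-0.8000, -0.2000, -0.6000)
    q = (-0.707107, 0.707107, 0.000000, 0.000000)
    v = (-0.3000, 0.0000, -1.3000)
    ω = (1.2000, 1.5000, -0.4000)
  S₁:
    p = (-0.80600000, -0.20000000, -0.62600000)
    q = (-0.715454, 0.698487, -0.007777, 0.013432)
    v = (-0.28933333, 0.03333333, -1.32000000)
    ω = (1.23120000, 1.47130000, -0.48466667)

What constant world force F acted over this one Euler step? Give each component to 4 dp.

v₁ − v₀ = (0.01066667, 0.03333333, -0.02000000)
F = m·Δv/dt = (0.8000, 2.5000, -1.5000)

F = (0.8000, 2.5000, -1.5000)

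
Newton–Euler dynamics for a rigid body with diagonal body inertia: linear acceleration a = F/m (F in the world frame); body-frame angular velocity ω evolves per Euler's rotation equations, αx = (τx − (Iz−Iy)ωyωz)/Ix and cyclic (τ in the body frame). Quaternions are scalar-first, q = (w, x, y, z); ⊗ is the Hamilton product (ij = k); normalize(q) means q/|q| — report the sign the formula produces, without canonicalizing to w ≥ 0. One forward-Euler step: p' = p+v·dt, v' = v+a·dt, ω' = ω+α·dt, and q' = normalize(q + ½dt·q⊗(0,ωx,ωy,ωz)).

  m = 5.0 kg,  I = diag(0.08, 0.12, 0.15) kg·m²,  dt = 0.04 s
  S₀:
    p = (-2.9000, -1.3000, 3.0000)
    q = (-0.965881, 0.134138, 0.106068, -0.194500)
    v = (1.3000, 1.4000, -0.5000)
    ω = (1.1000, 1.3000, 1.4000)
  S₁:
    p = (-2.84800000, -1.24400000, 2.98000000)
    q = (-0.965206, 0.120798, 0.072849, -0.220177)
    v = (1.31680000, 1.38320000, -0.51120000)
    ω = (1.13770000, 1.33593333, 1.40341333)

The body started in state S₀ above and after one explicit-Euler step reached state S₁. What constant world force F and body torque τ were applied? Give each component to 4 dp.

Δω = ω₁−ω₀ = (0.03770000, 0.03593333, 0.00341333)
ω₀×(Iω₀) = (0.0546, -0.1078, 0.0572)
I·α + gyro = (0.1300, 0.0000, 0.0700)
v₁ − v₀ = (0.01680000, -0.01680000, -0.01120000)
F = m·Δv/dt = (2.1000, -2.1000, -1.4000)

F = (2.1000, -2.1000, -1.4000)
τ = (0.1300, 0.0000, 0.0700)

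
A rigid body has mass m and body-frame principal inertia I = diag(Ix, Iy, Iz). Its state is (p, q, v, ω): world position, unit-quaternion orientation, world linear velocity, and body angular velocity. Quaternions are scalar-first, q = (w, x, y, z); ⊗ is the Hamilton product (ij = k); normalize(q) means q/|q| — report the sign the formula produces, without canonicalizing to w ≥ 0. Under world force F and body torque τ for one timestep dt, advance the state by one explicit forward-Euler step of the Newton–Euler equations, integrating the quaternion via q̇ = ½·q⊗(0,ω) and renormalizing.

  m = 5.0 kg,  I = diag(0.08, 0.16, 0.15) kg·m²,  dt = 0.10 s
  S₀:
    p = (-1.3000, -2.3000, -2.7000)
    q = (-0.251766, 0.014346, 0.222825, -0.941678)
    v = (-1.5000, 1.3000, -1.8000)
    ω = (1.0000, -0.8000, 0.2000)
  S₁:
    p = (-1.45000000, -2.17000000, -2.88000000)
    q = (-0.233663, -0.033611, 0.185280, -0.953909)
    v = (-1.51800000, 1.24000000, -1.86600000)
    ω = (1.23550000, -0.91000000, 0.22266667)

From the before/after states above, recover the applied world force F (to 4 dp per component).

velocity change Δv = (-0.01800000, -0.06000000, -0.06600000)
applied force F = (-0.9000, -3.0000, -3.3000)

F = (-0.9000, -3.0000, -3.3000)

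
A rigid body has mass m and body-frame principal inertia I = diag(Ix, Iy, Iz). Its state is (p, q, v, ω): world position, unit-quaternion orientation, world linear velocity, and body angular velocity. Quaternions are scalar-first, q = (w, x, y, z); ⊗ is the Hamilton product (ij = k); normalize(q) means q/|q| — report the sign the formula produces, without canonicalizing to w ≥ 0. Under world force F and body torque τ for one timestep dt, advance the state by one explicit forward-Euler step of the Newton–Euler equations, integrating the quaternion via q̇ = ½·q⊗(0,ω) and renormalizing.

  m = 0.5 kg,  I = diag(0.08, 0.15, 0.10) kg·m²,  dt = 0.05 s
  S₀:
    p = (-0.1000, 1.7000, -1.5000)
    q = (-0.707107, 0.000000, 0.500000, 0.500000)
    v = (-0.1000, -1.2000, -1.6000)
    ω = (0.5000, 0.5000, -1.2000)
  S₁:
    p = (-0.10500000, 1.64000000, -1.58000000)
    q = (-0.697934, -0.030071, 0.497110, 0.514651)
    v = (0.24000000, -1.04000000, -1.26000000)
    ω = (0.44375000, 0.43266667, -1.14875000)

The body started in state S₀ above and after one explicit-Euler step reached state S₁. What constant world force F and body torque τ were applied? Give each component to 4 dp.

rate change Δω = (-0.05625000, -0.06733333, 0.05125000)
precession coupling = (0.0300, 0.0120, 0.0175)
I·α + gyro = (-0.0600, -0.1900, 0.1200)
velocity change Δv = (0.34000000, 0.16000000, 0.34000000)
F = m·Δv/dt = (3.4000, 1.6000, 3.4000)

F = (3.4000, 1.6000, 3.4000)
τ = (-0.0600, -0.1900, 0.1200)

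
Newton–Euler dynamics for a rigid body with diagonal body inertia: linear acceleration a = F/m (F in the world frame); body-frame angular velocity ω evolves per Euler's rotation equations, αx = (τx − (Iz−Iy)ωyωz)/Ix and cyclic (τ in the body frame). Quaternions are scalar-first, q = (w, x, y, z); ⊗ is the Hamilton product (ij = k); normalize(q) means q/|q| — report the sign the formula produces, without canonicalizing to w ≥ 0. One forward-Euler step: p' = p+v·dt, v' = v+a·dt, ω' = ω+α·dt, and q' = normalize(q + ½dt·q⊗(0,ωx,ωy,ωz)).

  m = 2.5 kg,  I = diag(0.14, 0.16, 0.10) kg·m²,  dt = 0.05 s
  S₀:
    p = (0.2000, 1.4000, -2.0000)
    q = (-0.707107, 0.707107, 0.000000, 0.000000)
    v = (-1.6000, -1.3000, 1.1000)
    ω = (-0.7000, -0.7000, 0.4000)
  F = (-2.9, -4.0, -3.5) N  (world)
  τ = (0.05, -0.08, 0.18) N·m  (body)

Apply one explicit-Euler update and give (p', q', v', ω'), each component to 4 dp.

ω×(Iω) gyroscopic = (0.0168, -0.0112, 0.0098)
α = I⁻¹(τ − ω×Iω) = (0.2371, -0.4300, 1.7020)
ω + α·dt = (-0.6881, -0.7215, 0.4851)
q⊗(0,ω) = (0.4949749, 0.4949749, 0.2121321, -0.7778177)
q' = normalize(q + ½dt·q⊗(0,ω)) = (-0.6945, 0.7192, 0.0053, -0.0194)
new position p' = (0.1200, 1.3350, -1.9450)
v + (F/m)dt = (-1.6580, -1.3800, 1.0300)

p' = (0.1200, 1.3350, -1.9450)
q' = (-0.6945, 0.7192, 0.0053, -0.0194)
v' = (-1.6580, -1.3800, 1.0300)
ω' = (-0.6881, -0.7215, 0.4851)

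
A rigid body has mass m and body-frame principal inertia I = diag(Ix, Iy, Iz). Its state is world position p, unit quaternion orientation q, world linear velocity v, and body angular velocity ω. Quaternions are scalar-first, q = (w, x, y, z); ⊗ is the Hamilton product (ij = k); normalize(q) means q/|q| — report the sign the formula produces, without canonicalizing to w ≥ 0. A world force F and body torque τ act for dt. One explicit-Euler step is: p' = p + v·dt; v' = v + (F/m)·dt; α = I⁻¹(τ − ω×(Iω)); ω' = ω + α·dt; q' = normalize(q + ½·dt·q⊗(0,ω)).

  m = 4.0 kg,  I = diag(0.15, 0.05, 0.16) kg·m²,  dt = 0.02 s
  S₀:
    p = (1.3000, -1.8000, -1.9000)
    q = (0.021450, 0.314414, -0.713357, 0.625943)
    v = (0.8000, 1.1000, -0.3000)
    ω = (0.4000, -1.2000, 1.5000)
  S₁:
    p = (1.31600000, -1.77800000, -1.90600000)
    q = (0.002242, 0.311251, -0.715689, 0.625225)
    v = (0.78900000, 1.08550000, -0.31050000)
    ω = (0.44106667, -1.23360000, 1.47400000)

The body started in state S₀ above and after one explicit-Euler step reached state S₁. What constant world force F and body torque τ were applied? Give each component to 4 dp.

F = (-2.2000, -2.9000, -2.1000)
τ = (0.1100, -0.0900, -0.1600)

ω₁ − ω₀ = (0.04106667, -0.03360000, -0.02600000)
precession coupling = (-0.1980, -0.0060, 0.0480)
applied torque τ = (0.1100, -0.0900, -0.1600)
Δv = v₁−v₀ = (-0.01100000, -0.01450000, -0.01050000)
m·(v₁−v₀)/dt = (-2.2000, -2.9000, -2.1000)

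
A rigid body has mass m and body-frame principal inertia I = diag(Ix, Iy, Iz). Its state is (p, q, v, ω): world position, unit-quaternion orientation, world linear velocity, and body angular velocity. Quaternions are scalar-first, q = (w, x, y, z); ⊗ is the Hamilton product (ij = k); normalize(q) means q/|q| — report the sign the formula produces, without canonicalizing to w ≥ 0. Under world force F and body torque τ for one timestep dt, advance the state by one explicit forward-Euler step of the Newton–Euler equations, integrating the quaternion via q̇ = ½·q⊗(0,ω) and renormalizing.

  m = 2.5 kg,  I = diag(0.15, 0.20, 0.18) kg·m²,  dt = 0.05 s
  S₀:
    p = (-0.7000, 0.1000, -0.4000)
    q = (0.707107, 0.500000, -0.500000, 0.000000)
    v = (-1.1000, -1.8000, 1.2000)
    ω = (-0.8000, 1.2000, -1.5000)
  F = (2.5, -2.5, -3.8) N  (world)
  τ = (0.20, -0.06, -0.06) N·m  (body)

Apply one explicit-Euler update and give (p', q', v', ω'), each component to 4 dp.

p' = (-0.7550, 0.0100, -0.3400)
q' = (0.7311, 0.5039, -0.4594, -0.0215)
v' = (-1.0500, -1.8500, 1.1240)
ω' = (-0.7453, 1.1940, -1.5033)

ω×(Iω) gyroscopic = (0.0360, -0.0360, -0.0480)
angular accel α = (1.0933, -0.1200, -0.0667)
new body rate ω' = (-0.7453, 1.1940, -1.5033)
Hamilton product q⊗(0,ω) = (1.0000000, 0.1843144, 1.5985284, -0.8606605)
q' = normalize(q + ½dt·q⊗(0,ω)) = (0.7311, 0.5039, -0.4594, -0.0215)
p' = p + v·dt = (-0.7550, 0.0100, -0.3400)
new velocity v' = (-1.0500, -1.8500, 1.1240)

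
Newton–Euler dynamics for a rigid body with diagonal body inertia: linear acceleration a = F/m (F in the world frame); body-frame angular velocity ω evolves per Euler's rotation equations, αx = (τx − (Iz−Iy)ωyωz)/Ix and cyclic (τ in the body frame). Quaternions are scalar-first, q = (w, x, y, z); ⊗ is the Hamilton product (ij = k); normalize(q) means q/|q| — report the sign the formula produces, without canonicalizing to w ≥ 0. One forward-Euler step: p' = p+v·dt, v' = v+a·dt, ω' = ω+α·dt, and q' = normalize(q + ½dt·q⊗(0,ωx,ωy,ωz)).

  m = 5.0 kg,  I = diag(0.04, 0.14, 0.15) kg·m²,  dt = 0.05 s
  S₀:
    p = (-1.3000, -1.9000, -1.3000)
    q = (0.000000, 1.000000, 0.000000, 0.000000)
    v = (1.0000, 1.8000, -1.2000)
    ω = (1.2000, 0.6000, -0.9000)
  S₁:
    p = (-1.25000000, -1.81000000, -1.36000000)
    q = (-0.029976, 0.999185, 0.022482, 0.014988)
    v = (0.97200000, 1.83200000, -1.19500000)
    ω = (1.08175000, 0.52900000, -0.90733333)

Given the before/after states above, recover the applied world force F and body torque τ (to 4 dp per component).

ω₁ − ω₀ = (-0.11825000, -0.07100000, -0.00733333)
precession coupling = (-0.0054, 0.1188, 0.0720)
applied torque τ = (-0.1000, -0.0800, 0.0500)
velocity change Δv = (-0.02800000, 0.03200000, 0.00500000)
m·(v₁−v₀)/dt = (-2.8000, 3.2000, 0.5000)

F = (-2.8000, 3.2000, 0.5000)
τ = (-0.1000, -0.0800, 0.0500)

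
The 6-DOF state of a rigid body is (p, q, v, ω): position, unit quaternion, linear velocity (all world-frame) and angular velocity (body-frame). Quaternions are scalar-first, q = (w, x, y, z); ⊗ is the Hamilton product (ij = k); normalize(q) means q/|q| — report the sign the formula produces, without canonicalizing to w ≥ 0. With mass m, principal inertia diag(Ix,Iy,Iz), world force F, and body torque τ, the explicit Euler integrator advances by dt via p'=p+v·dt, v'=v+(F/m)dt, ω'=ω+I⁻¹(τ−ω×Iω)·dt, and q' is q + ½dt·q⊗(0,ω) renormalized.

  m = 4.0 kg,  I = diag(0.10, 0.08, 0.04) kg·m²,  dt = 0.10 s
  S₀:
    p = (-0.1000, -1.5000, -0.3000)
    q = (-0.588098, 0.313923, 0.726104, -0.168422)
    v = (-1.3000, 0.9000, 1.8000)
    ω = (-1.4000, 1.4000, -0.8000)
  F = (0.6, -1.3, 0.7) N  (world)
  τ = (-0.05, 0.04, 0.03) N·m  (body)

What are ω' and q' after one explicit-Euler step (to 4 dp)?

α = I⁻¹(τ − ω×Iω) = (-0.9480, -0.3400, -0.2300)
ω + α·dt = (-1.4948, 1.3660, -0.8230)
2q̇ = q⊗(0,ω) = (-0.7117910, 0.4782448, -0.3364080, 1.9265162)
updated quaternion q' = (-0.6202, 0.3359, 0.7053, -0.0717)

ω' = (-1.4948, 1.3660, -0.8230)
q' = (-0.6202, 0.3359, 0.7053, -0.0717)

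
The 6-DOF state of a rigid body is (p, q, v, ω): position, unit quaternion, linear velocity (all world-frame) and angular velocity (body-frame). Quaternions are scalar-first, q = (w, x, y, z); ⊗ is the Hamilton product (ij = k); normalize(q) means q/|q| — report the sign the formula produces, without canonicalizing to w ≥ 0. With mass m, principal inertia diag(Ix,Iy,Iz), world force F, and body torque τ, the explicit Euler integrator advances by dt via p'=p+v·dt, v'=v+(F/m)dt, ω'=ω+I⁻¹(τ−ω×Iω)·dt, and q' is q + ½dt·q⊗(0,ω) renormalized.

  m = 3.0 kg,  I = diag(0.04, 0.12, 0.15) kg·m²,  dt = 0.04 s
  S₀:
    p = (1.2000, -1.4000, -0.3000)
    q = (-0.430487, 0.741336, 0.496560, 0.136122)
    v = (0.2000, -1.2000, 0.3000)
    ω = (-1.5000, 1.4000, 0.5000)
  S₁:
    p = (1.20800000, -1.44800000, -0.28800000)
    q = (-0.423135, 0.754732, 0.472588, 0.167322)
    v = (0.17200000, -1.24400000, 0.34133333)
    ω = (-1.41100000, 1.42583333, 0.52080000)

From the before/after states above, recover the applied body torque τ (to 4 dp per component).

τ = (0.1100, 0.1600, -0.0900)

Δω = ω₁−ω₀ = (0.08900000, 0.02583333, 0.02080000)
τ = I·(Δω/dt) + ω₀×(Iω₀) = (0.1100, 0.1600, -0.0900)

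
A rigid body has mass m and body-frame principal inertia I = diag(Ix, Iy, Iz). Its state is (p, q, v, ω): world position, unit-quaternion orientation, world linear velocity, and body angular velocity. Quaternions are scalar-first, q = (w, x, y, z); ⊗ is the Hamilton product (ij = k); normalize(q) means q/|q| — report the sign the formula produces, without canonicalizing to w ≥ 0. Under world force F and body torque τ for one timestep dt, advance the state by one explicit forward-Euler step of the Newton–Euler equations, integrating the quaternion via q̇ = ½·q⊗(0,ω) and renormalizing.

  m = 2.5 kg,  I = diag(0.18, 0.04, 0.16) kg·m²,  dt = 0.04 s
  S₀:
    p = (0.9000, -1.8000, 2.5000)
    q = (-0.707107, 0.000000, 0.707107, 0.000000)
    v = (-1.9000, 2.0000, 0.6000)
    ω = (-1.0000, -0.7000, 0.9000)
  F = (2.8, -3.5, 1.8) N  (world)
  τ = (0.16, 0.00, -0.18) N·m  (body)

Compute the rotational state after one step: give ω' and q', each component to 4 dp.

gyro term ω×Iω = (-0.0756, -0.0180, -0.0980)
α = I⁻¹(τ − ω×Iω) = (1.3089, 0.4500, -0.5125)
new body rate ω' = (-0.9476, -0.6820, 0.8795)
2q̇ = q⊗(0,ω) = (0.4949749, 1.3435033, 0.4949749, 0.0707107)
updated quaternion q' = (-0.6969, 0.0269, 0.7167, 0.0014)

ω' = (-0.9476, -0.6820, 0.8795)
q' = (-0.6969, 0.0269, 0.7167, 0.0014)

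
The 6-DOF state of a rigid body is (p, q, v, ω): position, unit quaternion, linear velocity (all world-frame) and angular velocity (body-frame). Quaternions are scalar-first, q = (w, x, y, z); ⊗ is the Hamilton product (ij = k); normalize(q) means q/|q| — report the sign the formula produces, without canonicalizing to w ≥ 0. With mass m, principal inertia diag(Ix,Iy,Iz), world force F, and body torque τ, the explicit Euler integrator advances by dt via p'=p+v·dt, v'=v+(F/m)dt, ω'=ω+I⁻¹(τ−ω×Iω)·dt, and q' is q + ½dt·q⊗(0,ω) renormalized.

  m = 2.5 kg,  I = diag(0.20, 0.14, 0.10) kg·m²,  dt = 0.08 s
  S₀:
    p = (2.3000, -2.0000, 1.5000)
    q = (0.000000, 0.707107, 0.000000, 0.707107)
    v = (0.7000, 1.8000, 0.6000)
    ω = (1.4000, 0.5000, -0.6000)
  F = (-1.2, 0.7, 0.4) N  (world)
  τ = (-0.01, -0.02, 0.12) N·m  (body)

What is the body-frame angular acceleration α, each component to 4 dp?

α = (-0.1100, 0.4571, 1.6200)

gyro term ω×Iω = (0.0120, -0.0840, -0.0420)
angular accel α = (-0.1100, 0.4571, 1.6200)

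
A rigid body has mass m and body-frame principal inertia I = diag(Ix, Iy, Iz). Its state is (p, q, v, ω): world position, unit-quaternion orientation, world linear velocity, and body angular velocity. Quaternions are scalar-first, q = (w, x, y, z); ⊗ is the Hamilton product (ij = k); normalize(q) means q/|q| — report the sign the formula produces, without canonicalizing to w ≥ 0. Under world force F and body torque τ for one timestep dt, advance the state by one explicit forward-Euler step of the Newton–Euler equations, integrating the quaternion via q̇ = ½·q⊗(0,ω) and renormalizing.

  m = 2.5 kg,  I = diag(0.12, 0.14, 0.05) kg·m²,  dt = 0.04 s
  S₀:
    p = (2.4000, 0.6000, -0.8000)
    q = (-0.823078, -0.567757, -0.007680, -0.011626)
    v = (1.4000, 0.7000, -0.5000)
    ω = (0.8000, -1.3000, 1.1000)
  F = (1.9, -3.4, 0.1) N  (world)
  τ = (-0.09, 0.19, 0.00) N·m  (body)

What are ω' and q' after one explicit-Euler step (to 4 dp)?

precession coupling ω×(Iω) = (0.1287, 0.0616, -0.0208)
α = I⁻¹(τ − ω×Iω) = (-1.8225, 0.9171, 0.4160)
new body rate ω' = (0.7271, -1.2633, 1.1166)
q⊗(0,ω) = (0.4570102, -0.6820242, 1.6852333, -0.1611577)
q + ½dt·q⊗(0,ω), renormalized = (-0.8134, -0.5810, 0.0260, -0.0148)

ω' = (0.7271, -1.2633, 1.1166)
q' = (-0.8134, -0.5810, 0.0260, -0.0148)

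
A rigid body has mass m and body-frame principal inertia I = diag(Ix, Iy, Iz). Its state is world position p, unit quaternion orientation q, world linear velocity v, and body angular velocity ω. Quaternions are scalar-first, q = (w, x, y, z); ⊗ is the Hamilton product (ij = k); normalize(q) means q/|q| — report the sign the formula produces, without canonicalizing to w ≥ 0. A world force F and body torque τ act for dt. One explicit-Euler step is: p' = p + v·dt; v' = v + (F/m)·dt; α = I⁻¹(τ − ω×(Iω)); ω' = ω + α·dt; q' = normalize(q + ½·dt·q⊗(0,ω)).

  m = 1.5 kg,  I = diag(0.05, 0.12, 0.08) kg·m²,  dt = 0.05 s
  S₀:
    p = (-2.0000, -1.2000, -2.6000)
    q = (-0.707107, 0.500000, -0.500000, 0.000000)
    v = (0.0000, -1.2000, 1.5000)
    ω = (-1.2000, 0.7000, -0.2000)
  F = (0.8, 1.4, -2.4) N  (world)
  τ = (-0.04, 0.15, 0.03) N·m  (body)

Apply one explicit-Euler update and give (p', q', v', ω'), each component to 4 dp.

p' = (-2.0000, -1.2600, -2.5250)
q' = (-0.6829, 0.5234, -0.5096, -0.0027)
v' = (0.0267, -1.1533, 1.4200)
ω' = (-1.2456, 0.7655, -0.1445)

precession coupling ω×(Iω) = (0.0056, -0.0072, -0.0588)
angular accel α = (-0.9120, 1.3100, 1.1100)
new body rate ω' = (-1.2456, 0.7655, -0.1445)
2q̇ = q⊗(0,ω) = (0.9500000, 0.9485284, -0.3949749, -0.1085786)
q' = normalize(q + ½dt·q⊗(0,ω)) = (-0.6829, 0.5234, -0.5096, -0.0027)
p + v·dt = (-2.0000, -1.2600, -2.5250)
v' = v + a·dt = (0.0267, -1.1533, 1.4200)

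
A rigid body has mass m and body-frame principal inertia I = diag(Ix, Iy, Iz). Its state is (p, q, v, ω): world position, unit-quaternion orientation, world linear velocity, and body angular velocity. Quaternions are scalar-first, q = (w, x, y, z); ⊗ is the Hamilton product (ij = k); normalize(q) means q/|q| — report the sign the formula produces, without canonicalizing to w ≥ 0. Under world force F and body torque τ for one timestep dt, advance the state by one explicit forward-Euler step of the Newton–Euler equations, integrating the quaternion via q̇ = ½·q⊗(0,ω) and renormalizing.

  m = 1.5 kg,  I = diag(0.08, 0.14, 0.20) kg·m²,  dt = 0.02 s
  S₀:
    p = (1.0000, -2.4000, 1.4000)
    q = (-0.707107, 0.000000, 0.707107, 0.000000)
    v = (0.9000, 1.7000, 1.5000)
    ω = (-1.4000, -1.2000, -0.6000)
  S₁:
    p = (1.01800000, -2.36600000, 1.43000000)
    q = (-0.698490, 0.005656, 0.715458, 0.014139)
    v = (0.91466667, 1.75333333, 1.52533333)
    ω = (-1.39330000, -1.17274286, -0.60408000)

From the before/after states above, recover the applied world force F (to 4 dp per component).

F = (1.1000, 4.0000, 1.9000)

v₁ − v₀ = (0.01466667, 0.05333333, 0.02533333)
m·(v₁−v₀)/dt = (1.1000, 4.0000, 1.9000)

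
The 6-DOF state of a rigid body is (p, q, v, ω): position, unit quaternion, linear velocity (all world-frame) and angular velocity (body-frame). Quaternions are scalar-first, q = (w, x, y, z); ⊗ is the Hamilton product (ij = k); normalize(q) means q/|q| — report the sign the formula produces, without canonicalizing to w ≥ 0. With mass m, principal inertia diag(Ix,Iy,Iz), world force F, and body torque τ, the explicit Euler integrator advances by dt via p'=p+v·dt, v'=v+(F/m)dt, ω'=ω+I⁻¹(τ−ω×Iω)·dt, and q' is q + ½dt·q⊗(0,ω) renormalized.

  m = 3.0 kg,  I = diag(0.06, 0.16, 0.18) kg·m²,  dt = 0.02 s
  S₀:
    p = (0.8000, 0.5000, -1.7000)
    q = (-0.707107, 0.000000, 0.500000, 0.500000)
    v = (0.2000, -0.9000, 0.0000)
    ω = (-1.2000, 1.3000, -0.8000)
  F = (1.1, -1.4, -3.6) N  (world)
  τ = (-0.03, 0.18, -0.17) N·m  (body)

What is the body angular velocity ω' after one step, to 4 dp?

ω' = (-1.2031, 1.3369, -0.8016)

gyro term ω×Iω = (-0.0208, -0.1152, -0.1560)
α = I⁻¹(τ − ω×Iω) = (-0.1533, 1.8450, -0.0778)
ω + α·dt = (-1.2031, 1.3369, -0.8016)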